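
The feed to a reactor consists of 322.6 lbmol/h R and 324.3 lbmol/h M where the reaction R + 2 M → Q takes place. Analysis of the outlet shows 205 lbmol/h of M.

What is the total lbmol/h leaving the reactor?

For M: n = n₀ − 2ξ → 205 = 324.3 − 2ξ, giving ξ = 59.65 lbmol/h.
Outlet amounts (n = n₀ + ν ξ):
  R: 322.6 − 1(59.65) = 263
  M: 324.3 − 2(59.65) = 205
  Q: 0 + 1(59.65) = 59.65
Total out = 263 + 205 + 59.65 = 527.6 lbmol/h.

528 lbmol/h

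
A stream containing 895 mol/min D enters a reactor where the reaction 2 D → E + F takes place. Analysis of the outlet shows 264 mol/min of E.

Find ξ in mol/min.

ξ = 264 mol/min

For E: n = n₀ + 1ξ → 264 = 0 + 1ξ, giving ξ = 264 mol/min.
Outlet amounts (n = n₀ + ν ξ):
  D: 895 − 2(264) = 367
  E: 0 + 1(264) = 264
  F: 0 + 1(264) = 264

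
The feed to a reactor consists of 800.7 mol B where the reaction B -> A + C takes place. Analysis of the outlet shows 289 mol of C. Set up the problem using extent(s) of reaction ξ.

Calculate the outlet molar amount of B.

For C: n = n₀ + 1ξ → 289 = 0 + 1ξ, giving ξ = 289 mol.
Outlet amounts (n = n₀ + ν ξ):
  B: 800.7 − 1(289) = 511.7
  A: 0 + 1(289) = 289
  C: 0 + 1(289) = 289

512 mol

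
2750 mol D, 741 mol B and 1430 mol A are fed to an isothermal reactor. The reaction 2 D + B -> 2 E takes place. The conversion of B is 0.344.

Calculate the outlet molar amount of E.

B reacted = 0.344 × 741 = 254.9 mol; ν_B = −1, so ξ = 254.9/1 = 254.9 mol.
Outlet amounts (n = n₀ + ν ξ):
  D: 2750 − 2(254.9) = 2240
  B: 741 − 1(254.9) = 486.1
  E: 0 + 2(254.9) = 509.8
  A: 1430 (inert)

510 mol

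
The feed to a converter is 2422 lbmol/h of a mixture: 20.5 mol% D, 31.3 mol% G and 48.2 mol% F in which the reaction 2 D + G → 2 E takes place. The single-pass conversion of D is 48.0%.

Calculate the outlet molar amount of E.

D reacted = 0.48 × 496.5 = 238.3 lbmol/h; ν_D = −2, so ξ = 238.3/2 = 119.2 lbmol/h.
Outlet amounts (n = n₀ + ν ξ):
  D: 496.5 − 2(119.2) = 258.2
  G: 758.1 − 1(119.2) = 638.9
  E: 0 + 2(119.2) = 238.3
  F: 1167 (inert)

238 lbmol/h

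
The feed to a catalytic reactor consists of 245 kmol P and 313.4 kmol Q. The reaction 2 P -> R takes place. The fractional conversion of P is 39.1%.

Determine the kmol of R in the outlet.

P reacted = 0.391 × 245 = 95.8 kmol; ν_P = −2, so ξ = 95.8/2 = 47.9 kmol.
Outlet amounts (n = n₀ + ν ξ):
  P: 245 − 2(47.9) = 149.2
  R: 0 + 1(47.9) = 47.9
  Q: 313.4 (inert)

47.9 kmol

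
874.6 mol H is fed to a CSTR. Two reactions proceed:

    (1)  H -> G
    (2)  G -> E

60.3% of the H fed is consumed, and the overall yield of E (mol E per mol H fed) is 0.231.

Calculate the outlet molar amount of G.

325 mol

Conversion of H: H consumed = 1ξ₁ = 0.603 × 874.6 → ξ₁ = 527.4 mol.
Yield of E: 1ξ₂ / 874.6 = 0.231 → ξ₂ = 202 mol.
Outlet amounts (n = n₀ + Σ ν·ξ):
  H: 874.6 − 1(527.4) = 347.2
  G: 0 + 1(527.4) − 1(202) = 325.4
  E: 0 + 1(202) = 202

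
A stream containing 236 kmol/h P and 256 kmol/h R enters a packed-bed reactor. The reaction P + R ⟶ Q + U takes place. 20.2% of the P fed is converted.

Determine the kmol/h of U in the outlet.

47.7 kmol/h

P reacted = 0.202 × 236 = 47.67 kmol/h; ν_P = −1, so ξ = 47.67/1 = 47.67 kmol/h.
Outlet amounts (n = n₀ + ν ξ):
  P: 236 − 1(47.67) = 188.3
  R: 256 − 1(47.67) = 208.3
  Q: 0 + 1(47.67) = 47.67
  U: 0 + 1(47.67) = 47.67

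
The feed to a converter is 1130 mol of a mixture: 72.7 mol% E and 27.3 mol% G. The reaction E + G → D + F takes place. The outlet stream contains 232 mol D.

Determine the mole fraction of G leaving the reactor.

0.0677

For D: n = n₀ + 1ξ → 232 = 0 + 1ξ, giving ξ = 232 mol.
Outlet amounts (n = n₀ + ν ξ):
  E: 821.5 − 1(232) = 589.5
  G: 308.5 − 1(232) = 76.49
  D: 0 + 1(232) = 232
  F: 0 + 1(232) = 232
Total out = 1130 mol; y_G = 76.49 / 1130 = 0.06769.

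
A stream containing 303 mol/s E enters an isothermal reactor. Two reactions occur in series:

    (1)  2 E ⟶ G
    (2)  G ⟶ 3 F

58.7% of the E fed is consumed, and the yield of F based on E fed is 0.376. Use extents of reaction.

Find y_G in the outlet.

0.176

Conversion of E: E consumed = 2ξ₁ = 0.587 × 303 → ξ₁ = 88.93 mol/s.
Yield of F: 3ξ₂ / 303 = 0.376 → ξ₂ = 37.98 mol/s.
Outlet amounts (n = n₀ + Σ ν·ξ):
  E: 303 − 2(88.93) = 125.1
  G: 0 + 1(88.93) − 1(37.98) = 50.95
  F: 0 + 3(37.98) = 113.9
Total out = 290 mol/s; y_G = 50.95 / 290 = 0.1757.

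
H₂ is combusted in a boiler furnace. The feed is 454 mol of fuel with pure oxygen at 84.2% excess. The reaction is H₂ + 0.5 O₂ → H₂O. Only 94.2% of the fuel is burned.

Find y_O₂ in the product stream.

0.31

Stoichiometric O₂ = 0.5 × 454 = 227 mol; O₂ fed = 227 × 1.842 = 418.1 mol.
Fuel reacted = 0.942 × 454 → ξ = 427.7 mol.
Outlet (n = n₀ + ν ξ):
  H₂: 454 − 1(427.7) = 26.33
  O₂: 418.1 − 0.5(427.7) = 204.3
  H₂O: 0 + 1(427.7) = 427.7
Total out = 658.3 mol; y_O₂ = 204.3 / 658.3 = 0.3103.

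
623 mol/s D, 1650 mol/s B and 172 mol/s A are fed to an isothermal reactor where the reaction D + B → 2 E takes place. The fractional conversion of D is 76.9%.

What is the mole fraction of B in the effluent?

D reacted = 0.769 × 623 = 479.1 mol/s; ν_D = −1, so ξ = 479.1/1 = 479.1 mol/s.
Outlet amounts (n = n₀ + ν ξ):
  D: 623 − 1(479.1) = 143.9
  B: 1650 − 1(479.1) = 1171
  E: 0 + 2(479.1) = 958.2
  A: 172 (inert)
Total out = 2445 mol/s; y_B = 1171 / 2445 = 0.4789.

0.479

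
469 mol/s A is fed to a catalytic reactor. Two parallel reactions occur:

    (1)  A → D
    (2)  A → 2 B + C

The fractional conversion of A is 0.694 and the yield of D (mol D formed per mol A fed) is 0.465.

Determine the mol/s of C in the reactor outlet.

107 mol/s

Yield of D: 1ξ₁ / 469 = 0.465 → ξ₁ = 218.1 mol/s.
Conversion of A: 1ξ₁ + 1ξ₂ = 0.694 × 469 = 325.5 → ξ₂ = 107.4 mol/s.
Outlet amounts (n = n₀ + Σ ν·ξ):
  A: 469 − 1(218.1) − 1(107.4) = 143.5
  D: 0 + 1(218.1) = 218.1
  B: 0 + 2(107.4) = 214.8
  C: 0 + 1(107.4) = 107.4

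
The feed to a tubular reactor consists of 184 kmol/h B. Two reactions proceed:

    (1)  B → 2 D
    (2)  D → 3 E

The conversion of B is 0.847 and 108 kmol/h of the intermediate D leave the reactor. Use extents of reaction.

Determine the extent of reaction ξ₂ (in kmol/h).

Conversion of B: B consumed = 1ξ₁ = 0.847 × 184 → ξ₁ = 155.8 kmol/h.
D balance: n_D = 0 + 2ξ₁ − 1ξ₂ = 108 → ξ₂ = (2·155.8 − 108)/1 = 203.7 kmol/h.
Outlet amounts (n = n₀ + Σ ν·ξ):
  B: 184 − 1(155.8) = 28.15
  D: 0 + 2(155.8) − 1(203.7) = 108
  E: 0 + 3(203.7) = 611.1

ξ₂ = 204 kmol/h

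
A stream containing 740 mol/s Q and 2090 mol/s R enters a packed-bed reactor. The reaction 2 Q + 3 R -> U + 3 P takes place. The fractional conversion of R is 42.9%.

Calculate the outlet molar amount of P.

R reacted = 0.429 × 2090 = 896.6 mol/s; ν_R = −3, so ξ = 896.6/3 = 298.9 mol/s.
Outlet amounts (n = n₀ + ν ξ):
  Q: 740 − 2(298.9) = 142.3
  R: 2090 − 3(298.9) = 1193
  U: 0 + 1(298.9) = 298.9
  P: 0 + 3(298.9) = 896.6

897 mol/s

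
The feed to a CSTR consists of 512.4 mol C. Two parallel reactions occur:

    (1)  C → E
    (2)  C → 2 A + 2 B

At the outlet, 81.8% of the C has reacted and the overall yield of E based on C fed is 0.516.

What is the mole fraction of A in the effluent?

0.317

Yield of E: 1ξ₁ / 512.4 = 0.516 → ξ₁ = 264.4 mol.
Conversion of C: 1ξ₁ + 1ξ₂ = 0.818 × 512.4 = 419.1 → ξ₂ = 154.7 mol.
Outlet amounts (n = n₀ + Σ ν·ξ):
  C: 512.4 − 1(264.4) − 1(154.7) = 93.26
  E: 0 + 1(264.4) = 264.4
  A: 0 + 2(154.7) = 309.5
  B: 0 + 2(154.7) = 309.5
Total out = 976.6 mol; y_A = 309.5 / 976.6 = 0.3169.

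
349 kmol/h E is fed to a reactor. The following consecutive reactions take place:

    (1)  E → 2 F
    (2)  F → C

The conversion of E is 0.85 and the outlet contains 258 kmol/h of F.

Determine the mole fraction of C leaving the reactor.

0.519

Conversion of E: E consumed = 1ξ₁ = 0.85 × 349 → ξ₁ = 296.6 kmol/h.
F balance: n_F = 0 + 2ξ₁ − 1ξ₂ = 258 → ξ₂ = (2·296.6 − 258)/1 = 335.3 kmol/h.
Outlet amounts (n = n₀ + Σ ν·ξ):
  E: 349 − 1(296.6) = 52.35
  F: 0 + 2(296.6) − 1(335.3) = 258
  C: 0 + 1(335.3) = 335.3
Total out = 645.6 kmol/h; y_C = 335.3 / 645.6 = 0.5193.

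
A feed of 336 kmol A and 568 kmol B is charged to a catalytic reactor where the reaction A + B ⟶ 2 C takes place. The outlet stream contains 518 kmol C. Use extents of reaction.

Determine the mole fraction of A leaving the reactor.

For C: n = n₀ + 2ξ → 518 = 0 + 2ξ, giving ξ = 259 kmol.
Outlet amounts (n = n₀ + ν ξ):
  A: 336 − 1(259) = 77
  B: 568 − 1(259) = 309
  C: 0 + 2(259) = 518
Total out = 904 kmol; y_A = 77 / 904 = 0.08518.

0.0852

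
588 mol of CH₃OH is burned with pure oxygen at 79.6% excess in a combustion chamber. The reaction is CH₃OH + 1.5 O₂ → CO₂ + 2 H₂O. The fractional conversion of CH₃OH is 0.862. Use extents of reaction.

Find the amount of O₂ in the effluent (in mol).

824 mol

Stoichiometric O₂ = 1.5 × 588 = 882 mol; O₂ fed = 882 × 1.796 = 1584 mol.
Fuel reacted = 0.862 × 588 → ξ = 506.9 mol.
Outlet (n = n₀ + ν ξ):
  CH₃OH: 588 − 1(506.9) = 81.14
  O₂: 1584 − 1.5(506.9) = 823.8
  CO₂: 0 + 1(506.9) = 506.9
  H₂O: 0 + 2(506.9) = 1014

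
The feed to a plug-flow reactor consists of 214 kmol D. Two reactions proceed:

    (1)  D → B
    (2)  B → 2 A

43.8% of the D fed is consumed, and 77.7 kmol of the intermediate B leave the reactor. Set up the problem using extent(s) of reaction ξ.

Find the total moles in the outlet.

230 kmol

Conversion of D: D consumed = 1ξ₁ = 0.438 × 214 → ξ₁ = 93.73 kmol.
B balance: n_B = 0 + 1ξ₁ − 1ξ₂ = 77.7 → ξ₂ = (1·93.73 − 77.7)/1 = 16.03 kmol.
Outlet amounts (n = n₀ + Σ ν·ξ):
  D: 214 − 1(93.73) = 120.3
  B: 0 + 1(93.73) − 1(16.03) = 77.7
  A: 0 + 2(16.03) = 32.06
Total out = 120.3 + 77.7 + 32.06 = 230 kmol.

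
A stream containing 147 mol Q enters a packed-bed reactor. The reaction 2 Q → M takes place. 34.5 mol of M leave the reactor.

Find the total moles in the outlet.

112 mol

For M: n = n₀ + 1ξ → 34.5 = 0 + 1ξ, giving ξ = 34.5 mol.
Outlet amounts (n = n₀ + ν ξ):
  Q: 147 − 2(34.5) = 78
  M: 0 + 1(34.5) = 34.5
Total out = 78 + 34.5 = 112.5 mol.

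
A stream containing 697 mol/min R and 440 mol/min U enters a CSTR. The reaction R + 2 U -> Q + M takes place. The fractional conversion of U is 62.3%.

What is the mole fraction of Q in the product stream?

0.137

U reacted = 0.623 × 440 = 274.1 mol/min; ν_U = −2, so ξ = 274.1/2 = 137.1 mol/min.
Outlet amounts (n = n₀ + ν ξ):
  R: 697 − 1(137.1) = 559.9
  U: 440 − 2(137.1) = 165.9
  Q: 0 + 1(137.1) = 137.1
  M: 0 + 1(137.1) = 137.1
Total out = 999.9 mol/min; y_Q = 137.1 / 999.9 = 0.1371.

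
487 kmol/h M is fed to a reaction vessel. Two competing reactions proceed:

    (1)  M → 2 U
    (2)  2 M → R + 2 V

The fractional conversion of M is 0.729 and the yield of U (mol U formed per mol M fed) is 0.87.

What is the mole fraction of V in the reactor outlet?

Yield of U: 2ξ₁ / 487 = 0.87 → ξ₁ = 211.8 kmol/h.
Conversion of M: 1ξ₁ + 2ξ₂ = 0.729 × 487 = 355 → ξ₂ = 71.59 kmol/h.
Outlet amounts (n = n₀ + Σ ν·ξ):
  M: 487 − 1(211.8) − 2(71.59) = 132
  U: 0 + 2(211.8) = 423.7
  R: 0 + 1(71.59) = 71.59
  V: 0 + 2(71.59) = 143.2
Total out = 770.4 kmol/h; y_V = 143.2 / 770.4 = 0.1858.

0.186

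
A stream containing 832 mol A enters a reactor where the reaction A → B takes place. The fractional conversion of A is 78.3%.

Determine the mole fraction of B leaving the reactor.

0.783

A reacted = 0.783 × 832 = 651.5 mol; ν_A = −1, so ξ = 651.5/1 = 651.5 mol.
Outlet amounts (n = n₀ + ν ξ):
  A: 832 − 1(651.5) = 180.5
  B: 0 + 1(651.5) = 651.5
Total out = 832 mol; y_B = 651.5 / 832 = 0.783.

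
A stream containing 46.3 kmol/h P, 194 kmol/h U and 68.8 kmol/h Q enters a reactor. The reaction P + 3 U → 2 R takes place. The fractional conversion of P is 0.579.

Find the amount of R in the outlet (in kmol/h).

P reacted = 0.579 × 46.3 = 26.81 kmol/h; ν_P = −1, so ξ = 26.81/1 = 26.81 kmol/h.
Outlet amounts (n = n₀ + ν ξ):
  P: 46.3 − 1(26.81) = 19.49
  U: 194 − 3(26.81) = 113.6
  R: 0 + 2(26.81) = 53.62
  Q: 68.8 (inert)

53.6 kmol/h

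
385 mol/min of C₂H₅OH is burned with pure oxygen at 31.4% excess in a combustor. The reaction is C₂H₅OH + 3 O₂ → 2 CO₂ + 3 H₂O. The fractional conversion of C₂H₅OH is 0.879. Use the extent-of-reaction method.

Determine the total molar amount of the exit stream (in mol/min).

2240 mol/min

Stoichiometric O₂ = 3 × 385 = 1155 mol/min; O₂ fed = 1155 × 1.314 = 1518 mol/min.
Fuel reacted = 0.879 × 385 → ξ = 338.4 mol/min.
Outlet (n = n₀ + ν ξ):
  C₂H₅OH: 385 − 1(338.4) = 46.58
  O₂: 1518 − 3(338.4) = 502.4
  CO₂: 0 + 2(338.4) = 676.8
  H₂O: 0 + 3(338.4) = 1015
Total out = 46.58 + 502.4 + 676.8 + 1015 = 2241 mol/min.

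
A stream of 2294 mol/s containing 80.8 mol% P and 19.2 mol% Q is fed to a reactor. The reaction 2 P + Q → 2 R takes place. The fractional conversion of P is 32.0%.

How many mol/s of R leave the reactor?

593 mol/s

P reacted = 0.32 × 1854 = 593.1 mol/s; ν_P = −2, so ξ = 593.1/2 = 296.6 mol/s.
Outlet amounts (n = n₀ + ν ξ):
  P: 1854 − 2(296.6) = 1260
  Q: 440.4 − 1(296.6) = 143.9
  R: 0 + 2(296.6) = 593.1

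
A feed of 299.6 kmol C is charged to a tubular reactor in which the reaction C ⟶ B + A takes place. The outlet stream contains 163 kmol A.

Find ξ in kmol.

For A: n = n₀ + 1ξ → 163 = 0 + 1ξ, giving ξ = 163 kmol.
Outlet amounts (n = n₀ + ν ξ):
  C: 299.6 − 1(163) = 136.6
  B: 0 + 1(163) = 163
  A: 0 + 1(163) = 163

ξ = 163 kmol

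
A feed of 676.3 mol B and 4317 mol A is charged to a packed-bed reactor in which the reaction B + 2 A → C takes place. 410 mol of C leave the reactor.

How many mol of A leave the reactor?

3500 mol

For C: n = n₀ + 1ξ → 410 = 0 + 1ξ, giving ξ = 410 mol.
Outlet amounts (n = n₀ + ν ξ):
  B: 676.3 − 1(410) = 266.3
  A: 4317 − 2(410) = 3497
  C: 0 + 1(410) = 410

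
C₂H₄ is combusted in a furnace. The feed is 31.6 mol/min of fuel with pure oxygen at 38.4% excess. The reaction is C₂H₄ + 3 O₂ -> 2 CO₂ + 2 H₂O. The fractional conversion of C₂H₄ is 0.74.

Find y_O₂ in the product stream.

0.375

Stoichiometric O₂ = 3 × 31.6 = 94.8 mol/min; O₂ fed = 94.8 × 1.384 = 131.2 mol/min.
Fuel reacted = 0.74 × 31.6 → ξ = 23.38 mol/min.
Outlet (n = n₀ + ν ξ):
  C₂H₄: 31.6 − 1(23.38) = 8.216
  O₂: 131.2 − 3(23.38) = 61.05
  CO₂: 0 + 2(23.38) = 46.77
  H₂O: 0 + 2(23.38) = 46.77
Total out = 162.8 mol/min; y_O₂ = 61.05 / 162.8 = 0.375.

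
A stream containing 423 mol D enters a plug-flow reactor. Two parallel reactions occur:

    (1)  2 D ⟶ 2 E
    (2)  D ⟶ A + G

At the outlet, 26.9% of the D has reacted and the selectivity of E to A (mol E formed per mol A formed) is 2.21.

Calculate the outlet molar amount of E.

78.3 mol

Conversion of D: D consumed = 0.269 × 423 = 113.8 mol = 2ξ₁ + 1ξ₂.
Selectivity: 2ξ₁ / (1ξ₂) = 2.21 → ξ₁ = 1.105 ξ₂.
Substitute: (2·1.105 + 1) ξ₂ = 113.8 → ξ₂ = 35.45 mol, ξ₁ = 39.17 mol.
Outlet amounts (n = n₀ + Σ ν·ξ):
  D: 423 − 2(39.17) − 1(35.45) = 309.2
  E: 0 + 2(39.17) = 78.34
  A: 0 + 1(35.45) = 35.45
  G: 0 + 1(35.45) = 35.45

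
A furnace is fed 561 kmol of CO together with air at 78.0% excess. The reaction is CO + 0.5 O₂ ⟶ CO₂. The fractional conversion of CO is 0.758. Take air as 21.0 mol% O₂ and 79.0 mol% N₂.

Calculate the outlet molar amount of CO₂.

Stoichiometric O₂ = 0.5 × 561 = 280.5 kmol; O₂ fed = 280.5 × 1.780 = 499.3 kmol.
N₂ fed = 499.3 × 79/21 = 1878 kmol.
Fuel reacted = 0.758 × 561 → ξ = 425.2 kmol.
Outlet (n = n₀ + ν ξ):
  CO: 561 − 1(425.2) = 135.8
  O₂: 499.3 − 0.5(425.2) = 286.7
  N₂: 1878 (inert)
  CO₂: 0 + 1(425.2) = 425.2

425 kmol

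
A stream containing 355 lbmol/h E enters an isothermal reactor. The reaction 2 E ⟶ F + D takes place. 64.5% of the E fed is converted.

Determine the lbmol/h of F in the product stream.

114 lbmol/h

E reacted = 0.645 × 355 = 229 lbmol/h; ν_E = −2, so ξ = 229/2 = 114.5 lbmol/h.
Outlet amounts (n = n₀ + ν ξ):
  E: 355 − 2(114.5) = 126
  F: 0 + 1(114.5) = 114.5
  D: 0 + 1(114.5) = 114.5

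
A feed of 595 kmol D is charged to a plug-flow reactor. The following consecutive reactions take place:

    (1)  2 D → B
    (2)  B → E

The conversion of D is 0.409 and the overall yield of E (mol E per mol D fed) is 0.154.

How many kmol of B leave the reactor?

Conversion of D: D consumed = 2ξ₁ = 0.409 × 595 → ξ₁ = 121.7 kmol.
Yield of E: 1ξ₂ / 595 = 0.154 → ξ₂ = 91.63 kmol.
Outlet amounts (n = n₀ + Σ ν·ξ):
  D: 595 − 2(121.7) = 351.6
  B: 0 + 1(121.7) − 1(91.63) = 30.05
  E: 0 + 1(91.63) = 91.63

30 kmol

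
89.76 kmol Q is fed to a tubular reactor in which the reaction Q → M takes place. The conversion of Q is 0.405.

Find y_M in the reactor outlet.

0.405

Q reacted = 0.405 × 89.76 = 36.35 kmol; ν_Q = −1, so ξ = 36.35/1 = 36.35 kmol.
Outlet amounts (n = n₀ + ν ξ):
  Q: 89.76 − 1(36.35) = 53.41
  M: 0 + 1(36.35) = 36.35
Total out = 89.76 kmol; y_M = 36.35 / 89.76 = 0.405.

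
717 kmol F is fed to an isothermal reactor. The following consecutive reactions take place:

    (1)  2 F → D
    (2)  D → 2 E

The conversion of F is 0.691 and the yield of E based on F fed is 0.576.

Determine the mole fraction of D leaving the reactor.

Conversion of F: F consumed = 2ξ₁ = 0.691 × 717 → ξ₁ = 247.7 kmol.
Yield of E: 2ξ₂ / 717 = 0.576 → ξ₂ = 206.5 kmol.
Outlet amounts (n = n₀ + Σ ν·ξ):
  F: 717 − 2(247.7) = 221.6
  D: 0 + 1(247.7) − 1(206.5) = 41.23
  E: 0 + 2(206.5) = 413
Total out = 675.8 kmol; y_D = 41.23 / 675.8 = 0.06101.

0.061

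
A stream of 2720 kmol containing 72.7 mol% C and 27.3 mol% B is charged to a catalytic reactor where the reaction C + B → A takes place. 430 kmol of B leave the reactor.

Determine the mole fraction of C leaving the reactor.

For B: n = n₀ − 1ξ → 430 = 742.6 − 1ξ, giving ξ = 312.6 kmol.
Outlet amounts (n = n₀ + ν ξ):
  C: 1977 − 1(312.6) = 1665
  B: 742.6 − 1(312.6) = 430
  A: 0 + 1(312.6) = 312.6
Total out = 2407 kmol; y_C = 1665 / 2407 = 0.6916.

0.692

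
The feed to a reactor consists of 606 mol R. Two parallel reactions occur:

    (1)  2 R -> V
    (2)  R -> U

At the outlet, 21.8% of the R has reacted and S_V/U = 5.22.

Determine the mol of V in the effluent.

Conversion of R: R consumed = 0.218 × 606 = 132.1 mol = 2ξ₁ + 1ξ₂.
Selectivity: 1ξ₁ / (1ξ₂) = 5.22 → ξ₁ = 5.22 ξ₂.
Substitute: (2·5.22 + 1) ξ₂ = 132.1 → ξ₂ = 11.55 mol, ξ₁ = 60.28 mol.
Outlet amounts (n = n₀ + Σ ν·ξ):
  R: 606 − 2(60.28) − 1(11.55) = 473.9
  V: 0 + 1(60.28) = 60.28
  U: 0 + 1(11.55) = 11.55

60.3 mol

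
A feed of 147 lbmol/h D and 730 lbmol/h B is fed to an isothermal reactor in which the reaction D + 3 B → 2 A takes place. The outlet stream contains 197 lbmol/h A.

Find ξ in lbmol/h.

For A: n = n₀ + 2ξ → 197 = 0 + 2ξ, giving ξ = 98.5 lbmol/h.
Outlet amounts (n = n₀ + ν ξ):
  D: 147 − 1(98.5) = 48.5
  B: 730 − 3(98.5) = 434.5
  A: 0 + 2(98.5) = 197

ξ = 98.5 lbmol/h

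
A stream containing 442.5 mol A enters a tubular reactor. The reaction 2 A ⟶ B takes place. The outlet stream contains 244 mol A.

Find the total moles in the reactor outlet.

343 mol

For A: n = n₀ − 2ξ → 244 = 442.5 − 2ξ, giving ξ = 99.25 mol.
Outlet amounts (n = n₀ + ν ξ):
  A: 442.5 − 2(99.25) = 244
  B: 0 + 1(99.25) = 99.25
Total out = 244 + 99.25 = 343.2 mol.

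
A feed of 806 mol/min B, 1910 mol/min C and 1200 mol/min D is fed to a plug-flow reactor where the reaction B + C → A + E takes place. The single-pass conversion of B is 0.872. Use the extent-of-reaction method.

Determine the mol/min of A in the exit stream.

B reacted = 0.872 × 806 = 702.8 mol/min; ν_B = −1, so ξ = 702.8/1 = 702.8 mol/min.
Outlet amounts (n = n₀ + ν ξ):
  B: 806 − 1(702.8) = 103.2
  C: 1910 − 1(702.8) = 1207
  A: 0 + 1(702.8) = 702.8
  E: 0 + 1(702.8) = 702.8
  D: 1200 (inert)

703 mol/min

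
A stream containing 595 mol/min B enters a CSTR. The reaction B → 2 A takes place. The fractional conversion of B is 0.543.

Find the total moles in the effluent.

B reacted = 0.543 × 595 = 323.1 mol/min; ν_B = −1, so ξ = 323.1/1 = 323.1 mol/min.
Outlet amounts (n = n₀ + ν ξ):
  B: 595 − 1(323.1) = 271.9
  A: 0 + 2(323.1) = 646.2
Total out = 271.9 + 646.2 = 918.1 mol/min.

918 mol/min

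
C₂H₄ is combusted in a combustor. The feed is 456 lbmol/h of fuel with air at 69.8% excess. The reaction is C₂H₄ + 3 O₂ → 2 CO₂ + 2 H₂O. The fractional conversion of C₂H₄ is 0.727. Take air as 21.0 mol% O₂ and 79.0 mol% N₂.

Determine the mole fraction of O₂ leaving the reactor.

0.115

Stoichiometric O₂ = 3 × 456 = 1368 lbmol/h; O₂ fed = 1368 × 1.698 = 2323 lbmol/h.
N₂ fed = 2323 × 79/21 = 8738 lbmol/h.
Fuel reacted = 0.727 × 456 → ξ = 331.5 lbmol/h.
Outlet (n = n₀ + ν ξ):
  C₂H₄: 456 − 1(331.5) = 124.5
  O₂: 2323 − 3(331.5) = 1328
  N₂: 8738 (inert)
  CO₂: 0 + 2(331.5) = 663
  H₂O: 0 + 2(331.5) = 663
Total out = 11520 lbmol/h; y_O₂ = 1328 / 11520 = 0.1153.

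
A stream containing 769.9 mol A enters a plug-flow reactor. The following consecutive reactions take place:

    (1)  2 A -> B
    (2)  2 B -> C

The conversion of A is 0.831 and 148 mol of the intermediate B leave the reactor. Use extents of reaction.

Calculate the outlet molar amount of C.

85.9 mol

Conversion of A: A consumed = 2ξ₁ = 0.831 × 769.9 → ξ₁ = 319.9 mol.
B balance: n_B = 0 + 1ξ₁ − 2ξ₂ = 148 → ξ₂ = (1·319.9 − 148)/2 = 85.95 mol.
Outlet amounts (n = n₀ + Σ ν·ξ):
  A: 769.9 − 2(319.9) = 130.1
  B: 0 + 1(319.9) − 2(85.95) = 148
  C: 0 + 1(85.95) = 85.95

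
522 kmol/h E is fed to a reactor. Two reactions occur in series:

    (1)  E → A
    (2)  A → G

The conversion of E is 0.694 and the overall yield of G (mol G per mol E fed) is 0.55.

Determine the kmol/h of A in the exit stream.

Conversion of E: E consumed = 1ξ₁ = 0.694 × 522 → ξ₁ = 362.3 kmol/h.
Yield of G: 1ξ₂ / 522 = 0.55 → ξ₂ = 287.1 kmol/h.
Outlet amounts (n = n₀ + Σ ν·ξ):
  E: 522 − 1(362.3) = 159.7
  A: 0 + 1(362.3) − 1(287.1) = 75.17
  G: 0 + 1(287.1) = 287.1

75.2 kmol/h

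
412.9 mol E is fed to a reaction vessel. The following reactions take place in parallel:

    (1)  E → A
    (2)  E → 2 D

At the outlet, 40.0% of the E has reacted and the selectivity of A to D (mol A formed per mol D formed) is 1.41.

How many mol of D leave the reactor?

86.5 mol

Conversion of E: E consumed = 0.4 × 412.9 = 165.2 mol = 1ξ₁ + 1ξ₂.
Selectivity: 1ξ₁ / (2ξ₂) = 1.41 → ξ₁ = 2.82 ξ₂.
Substitute: (1·2.82 + 1) ξ₂ = 165.2 → ξ₂ = 43.24 mol, ξ₁ = 121.9 mol.
Outlet amounts (n = n₀ + Σ ν·ξ):
  E: 412.9 − 1(121.9) − 1(43.24) = 247.7
  A: 0 + 1(121.9) = 121.9
  D: 0 + 2(43.24) = 86.47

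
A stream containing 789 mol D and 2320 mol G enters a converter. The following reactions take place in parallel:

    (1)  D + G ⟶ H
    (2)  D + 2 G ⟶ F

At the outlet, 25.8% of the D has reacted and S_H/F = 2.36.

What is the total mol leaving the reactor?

2840 mol

Conversion of D: D consumed = 0.258 × 789 = 203.6 mol = 1ξ₁ + 1ξ₂.
Selectivity: 1ξ₁ / (1ξ₂) = 2.36 → ξ₁ = 2.36 ξ₂.
Substitute: (1·2.36 + 1) ξ₂ = 203.6 → ξ₂ = 60.58 mol, ξ₁ = 143 mol.
Outlet amounts (n = n₀ + Σ ν·ξ):
  D: 789 − 1(143) − 1(60.58) = 585.4
  G: 2320 − 1(143) − 2(60.58) = 2056
  H: 0 + 1(143) = 143
  F: 0 + 1(60.58) = 60.58
Total out = 585.4 + 2056 + 143 + 60.58 = 2845 mol.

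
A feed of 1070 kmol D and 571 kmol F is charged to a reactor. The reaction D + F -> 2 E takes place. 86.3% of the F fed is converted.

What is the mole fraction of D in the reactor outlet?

0.352

F reacted = 0.863 × 571 = 492.8 kmol; ν_F = −1, so ξ = 492.8/1 = 492.8 kmol.
Outlet amounts (n = n₀ + ν ξ):
  D: 1070 − 1(492.8) = 577.2
  F: 571 − 1(492.8) = 78.23
  E: 0 + 2(492.8) = 985.5
Total out = 1641 kmol; y_D = 577.2 / 1641 = 0.3518.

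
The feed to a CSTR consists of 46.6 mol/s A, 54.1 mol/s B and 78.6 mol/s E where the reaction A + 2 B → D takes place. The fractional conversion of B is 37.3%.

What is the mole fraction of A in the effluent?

0.229

B reacted = 0.373 × 54.1 = 20.18 mol/s; ν_B = −2, so ξ = 20.18/2 = 10.09 mol/s.
Outlet amounts (n = n₀ + ν ξ):
  A: 46.6 − 1(10.09) = 36.51
  B: 54.1 − 2(10.09) = 33.92
  D: 0 + 1(10.09) = 10.09
  E: 78.6 (inert)
Total out = 159.1 mol/s; y_A = 36.51 / 159.1 = 0.2295.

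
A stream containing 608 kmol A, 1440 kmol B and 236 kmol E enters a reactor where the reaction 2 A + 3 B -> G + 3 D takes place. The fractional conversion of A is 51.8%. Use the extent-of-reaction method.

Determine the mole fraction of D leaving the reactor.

A reacted = 0.518 × 608 = 314.9 kmol; ν_A = −2, so ξ = 314.9/2 = 157.5 kmol.
Outlet amounts (n = n₀ + ν ξ):
  A: 608 − 2(157.5) = 293.1
  B: 1440 − 3(157.5) = 967.6
  G: 0 + 1(157.5) = 157.5
  D: 0 + 3(157.5) = 472.4
  E: 236 (inert)
Total out = 2127 kmol; y_D = 472.4 / 2127 = 0.2222.

0.222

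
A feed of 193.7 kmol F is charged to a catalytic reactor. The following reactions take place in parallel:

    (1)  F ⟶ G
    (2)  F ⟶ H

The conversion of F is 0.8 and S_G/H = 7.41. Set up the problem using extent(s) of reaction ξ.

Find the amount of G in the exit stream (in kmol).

137 kmol

Conversion of F: F consumed = 0.8 × 193.7 = 155 kmol = 1ξ₁ + 1ξ₂.
Selectivity: 1ξ₁ / (1ξ₂) = 7.41 → ξ₁ = 7.41 ξ₂.
Substitute: (1·7.41 + 1) ξ₂ = 155 → ξ₂ = 18.43 kmol, ξ₁ = 136.5 kmol.
Outlet amounts (n = n₀ + Σ ν·ξ):
  F: 193.7 − 1(136.5) − 1(18.43) = 38.74
  G: 0 + 1(136.5) = 136.5
  H: 0 + 1(18.43) = 18.43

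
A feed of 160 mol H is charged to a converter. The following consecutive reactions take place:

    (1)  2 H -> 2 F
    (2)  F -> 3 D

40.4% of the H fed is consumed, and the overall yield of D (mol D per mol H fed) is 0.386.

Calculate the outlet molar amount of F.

44.1 mol

Conversion of H: H consumed = 2ξ₁ = 0.404 × 160 → ξ₁ = 32.32 mol.
Yield of D: 3ξ₂ / 160 = 0.386 → ξ₂ = 20.59 mol.
Outlet amounts (n = n₀ + Σ ν·ξ):
  H: 160 − 2(32.32) = 95.36
  F: 0 + 2(32.32) − 1(20.59) = 44.05
  D: 0 + 3(20.59) = 61.76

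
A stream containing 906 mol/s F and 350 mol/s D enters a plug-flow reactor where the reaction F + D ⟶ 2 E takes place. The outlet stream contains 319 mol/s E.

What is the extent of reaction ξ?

For E: n = n₀ + 2ξ → 319 = 0 + 2ξ, giving ξ = 159.5 mol/s.
Outlet amounts (n = n₀ + ν ξ):
  F: 906 − 1(159.5) = 746.5
  D: 350 − 1(159.5) = 190.5
  E: 0 + 2(159.5) = 319

ξ = 160 mol/s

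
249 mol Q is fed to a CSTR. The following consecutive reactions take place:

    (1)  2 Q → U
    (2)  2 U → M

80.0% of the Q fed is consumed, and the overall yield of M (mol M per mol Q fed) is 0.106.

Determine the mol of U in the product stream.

Conversion of Q: Q consumed = 2ξ₁ = 0.8 × 249 → ξ₁ = 99.6 mol.
Yield of M: 1ξ₂ / 249 = 0.106 → ξ₂ = 26.39 mol.
Outlet amounts (n = n₀ + Σ ν·ξ):
  Q: 249 − 2(99.6) = 49.8
  U: 0 + 1(99.6) − 2(26.39) = 46.81
  M: 0 + 1(26.39) = 26.39

46.8 mol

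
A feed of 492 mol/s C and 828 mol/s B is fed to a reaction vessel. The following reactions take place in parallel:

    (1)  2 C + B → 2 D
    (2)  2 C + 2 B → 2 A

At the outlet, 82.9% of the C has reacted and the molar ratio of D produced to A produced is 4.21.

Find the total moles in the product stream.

Conversion of C: C consumed = 0.829 × 492 = 407.9 mol/s = 2ξ₁ + 2ξ₂.
Selectivity: 2ξ₁ / (2ξ₂) = 4.21 → ξ₁ = 4.21 ξ₂.
Substitute: (2·4.21 + 2) ξ₂ = 407.9 → ξ₂ = 39.14 mol/s, ξ₁ = 164.8 mol/s.
Outlet amounts (n = n₀ + Σ ν·ξ):
  C: 492 − 2(164.8) − 2(39.14) = 84.13
  B: 828 − 1(164.8) − 2(39.14) = 584.9
  D: 0 + 2(164.8) = 329.6
  A: 0 + 2(39.14) = 78.29
Total out = 84.13 + 584.9 + 329.6 + 78.29 = 1077 mol/s.

1080 mol/s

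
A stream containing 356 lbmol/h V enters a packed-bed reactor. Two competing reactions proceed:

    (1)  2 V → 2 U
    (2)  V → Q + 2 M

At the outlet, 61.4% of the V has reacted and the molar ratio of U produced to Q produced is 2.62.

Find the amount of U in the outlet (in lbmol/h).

158 lbmol/h

Conversion of V: V consumed = 0.614 × 356 = 218.6 lbmol/h = 2ξ₁ + 1ξ₂.
Selectivity: 2ξ₁ / (1ξ₂) = 2.62 → ξ₁ = 1.31 ξ₂.
Substitute: (2·1.31 + 1) ξ₂ = 218.6 → ξ₂ = 60.38 lbmol/h, ξ₁ = 79.1 lbmol/h.
Outlet amounts (n = n₀ + Σ ν·ξ):
  V: 356 − 2(79.1) − 1(60.38) = 137.4
  U: 0 + 2(79.1) = 158.2
  Q: 0 + 1(60.38) = 60.38
  M: 0 + 2(60.38) = 120.8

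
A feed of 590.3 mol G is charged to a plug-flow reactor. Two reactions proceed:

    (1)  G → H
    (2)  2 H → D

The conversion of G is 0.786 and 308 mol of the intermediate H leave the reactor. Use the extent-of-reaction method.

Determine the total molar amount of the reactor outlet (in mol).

Conversion of G: G consumed = 1ξ₁ = 0.786 × 590.3 → ξ₁ = 464 mol.
H balance: n_H = 0 + 1ξ₁ − 2ξ₂ = 308 → ξ₂ = (1·464 − 308)/2 = 77.99 mol.
Outlet amounts (n = n₀ + Σ ν·ξ):
  G: 590.3 − 1(464) = 126.3
  H: 0 + 1(464) − 2(77.99) = 308
  D: 0 + 1(77.99) = 77.99
Total out = 126.3 + 308 + 77.99 = 512.3 mol.

512 mol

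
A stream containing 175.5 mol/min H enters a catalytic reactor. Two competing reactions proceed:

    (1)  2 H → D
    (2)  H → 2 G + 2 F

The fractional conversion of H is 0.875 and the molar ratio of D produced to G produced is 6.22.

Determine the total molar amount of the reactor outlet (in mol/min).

119 mol/min

Conversion of H: H consumed = 0.875 × 175.5 = 153.6 mol/min = 2ξ₁ + 1ξ₂.
Selectivity: 1ξ₁ / (2ξ₂) = 6.22 → ξ₁ = 12.44 ξ₂.
Substitute: (2·12.44 + 1) ξ₂ = 153.6 → ξ₂ = 5.934 mol/min, ξ₁ = 73.81 mol/min.
Outlet amounts (n = n₀ + Σ ν·ξ):
  H: 175.5 − 2(73.81) − 1(5.934) = 21.94
  D: 0 + 1(73.81) = 73.81
  G: 0 + 2(5.934) = 11.87
  F: 0 + 2(5.934) = 11.87
Total out = 21.94 + 73.81 + 11.87 + 11.87 = 119.5 mol/min.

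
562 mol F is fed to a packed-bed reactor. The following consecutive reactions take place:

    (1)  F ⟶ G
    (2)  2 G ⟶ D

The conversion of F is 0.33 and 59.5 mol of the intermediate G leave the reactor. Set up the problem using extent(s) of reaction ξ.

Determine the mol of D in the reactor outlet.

63 mol

Conversion of F: F consumed = 1ξ₁ = 0.33 × 562 → ξ₁ = 185.5 mol.
G balance: n_G = 0 + 1ξ₁ − 2ξ₂ = 59.5 → ξ₂ = (1·185.5 − 59.5)/2 = 62.98 mol.
Outlet amounts (n = n₀ + Σ ν·ξ):
  F: 562 − 1(185.5) = 376.5
  G: 0 + 1(185.5) − 2(62.98) = 59.5
  D: 0 + 1(62.98) = 62.98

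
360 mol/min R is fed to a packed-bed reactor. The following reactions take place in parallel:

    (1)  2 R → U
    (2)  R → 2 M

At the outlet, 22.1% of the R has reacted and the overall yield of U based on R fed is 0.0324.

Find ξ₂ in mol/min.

Yield of U: 1ξ₁ / 360 = 0.0324 → ξ₁ = 11.66 mol/min.
Conversion of R: 2ξ₁ + 1ξ₂ = 0.221 × 360 = 79.56 → ξ₂ = 56.23 mol/min.
Outlet amounts (n = n₀ + Σ ν·ξ):
  R: 360 − 2(11.66) − 1(56.23) = 280.4
  U: 0 + 1(11.66) = 11.66
  M: 0 + 2(56.23) = 112.5

ξ₂ = 56.2 mol/min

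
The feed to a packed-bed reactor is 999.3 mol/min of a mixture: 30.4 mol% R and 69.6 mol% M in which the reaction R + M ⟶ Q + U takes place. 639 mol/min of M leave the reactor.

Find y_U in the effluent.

0.0566

For M: n = n₀ − 1ξ → 639 = 695.5 − 1ξ, giving ξ = 56.51 mol/min.
Outlet amounts (n = n₀ + ν ξ):
  R: 303.8 − 1(56.51) = 247.3
  M: 695.5 − 1(56.51) = 639
  Q: 0 + 1(56.51) = 56.51
  U: 0 + 1(56.51) = 56.51
Total out = 999.3 mol/min; y_U = 56.51 / 999.3 = 0.05655.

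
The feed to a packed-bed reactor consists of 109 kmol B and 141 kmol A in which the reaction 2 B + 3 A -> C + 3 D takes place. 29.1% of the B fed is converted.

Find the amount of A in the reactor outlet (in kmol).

B reacted = 0.291 × 109 = 31.72 kmol; ν_B = −2, so ξ = 31.72/2 = 15.86 kmol.
Outlet amounts (n = n₀ + ν ξ):
  B: 109 − 2(15.86) = 77.28
  A: 141 − 3(15.86) = 93.42
  C: 0 + 1(15.86) = 15.86
  D: 0 + 3(15.86) = 47.58

93.4 kmol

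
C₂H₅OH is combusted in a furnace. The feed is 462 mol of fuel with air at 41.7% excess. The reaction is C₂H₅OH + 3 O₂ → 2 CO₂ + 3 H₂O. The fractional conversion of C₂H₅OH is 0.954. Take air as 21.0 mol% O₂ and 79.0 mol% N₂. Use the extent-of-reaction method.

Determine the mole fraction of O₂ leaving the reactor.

0.0626

Stoichiometric O₂ = 3 × 462 = 1386 mol; O₂ fed = 1386 × 1.417 = 1964 mol.
N₂ fed = 1964 × 79/21 = 7388 mol.
Fuel reacted = 0.954 × 462 → ξ = 440.7 mol.
Outlet (n = n₀ + ν ξ):
  C₂H₅OH: 462 − 1(440.7) = 21.25
  O₂: 1964 − 3(440.7) = 641.7
  N₂: 7388 (inert)
  CO₂: 0 + 2(440.7) = 881.5
  H₂O: 0 + 3(440.7) = 1322
Total out = 10250 mol; y_O₂ = 641.7 / 10250 = 0.06258.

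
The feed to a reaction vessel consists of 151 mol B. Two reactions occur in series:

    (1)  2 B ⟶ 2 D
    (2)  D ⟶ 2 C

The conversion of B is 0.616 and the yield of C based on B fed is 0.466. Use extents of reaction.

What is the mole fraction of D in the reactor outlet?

0.311

Conversion of B: B consumed = 2ξ₁ = 0.616 × 151 → ξ₁ = 46.51 mol.
Yield of C: 2ξ₂ / 151 = 0.466 → ξ₂ = 35.18 mol.
Outlet amounts (n = n₀ + Σ ν·ξ):
  B: 151 − 2(46.51) = 57.98
  D: 0 + 2(46.51) − 1(35.18) = 57.83
  C: 0 + 2(35.18) = 70.37
Total out = 186.2 mol; y_D = 57.83 / 186.2 = 0.3106.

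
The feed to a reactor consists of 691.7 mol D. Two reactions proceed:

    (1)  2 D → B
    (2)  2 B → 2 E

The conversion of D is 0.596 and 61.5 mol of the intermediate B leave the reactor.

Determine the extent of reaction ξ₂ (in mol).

ξ₂ = 72.3 mol

Conversion of D: D consumed = 2ξ₁ = 0.596 × 691.7 → ξ₁ = 206.1 mol.
B balance: n_B = 0 + 1ξ₁ − 2ξ₂ = 61.5 → ξ₂ = (1·206.1 − 61.5)/2 = 72.31 mol.
Outlet amounts (n = n₀ + Σ ν·ξ):
  D: 691.7 − 2(206.1) = 279.4
  B: 0 + 1(206.1) − 2(72.31) = 61.5
  E: 0 + 2(72.31) = 144.6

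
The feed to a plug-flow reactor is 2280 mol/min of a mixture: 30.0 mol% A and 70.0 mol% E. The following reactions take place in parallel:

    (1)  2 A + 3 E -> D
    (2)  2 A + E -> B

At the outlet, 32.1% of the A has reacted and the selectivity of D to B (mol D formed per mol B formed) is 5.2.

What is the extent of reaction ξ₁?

ξ₁ = 92.1 mol/min

Conversion of A: A consumed = 0.321 × 684 = 219.6 mol/min = 2ξ₁ + 2ξ₂.
Selectivity: 1ξ₁ / (1ξ₂) = 5.2 → ξ₁ = 5.2 ξ₂.
Substitute: (2·5.2 + 2) ξ₂ = 219.6 → ξ₂ = 17.71 mol/min, ξ₁ = 92.08 mol/min.
Outlet amounts (n = n₀ + Σ ν·ξ):
  A: 684 − 2(92.08) − 2(17.71) = 464.4
  E: 1596 − 3(92.08) − 1(17.71) = 1302
  D: 0 + 1(92.08) = 92.08
  B: 0 + 1(17.71) = 17.71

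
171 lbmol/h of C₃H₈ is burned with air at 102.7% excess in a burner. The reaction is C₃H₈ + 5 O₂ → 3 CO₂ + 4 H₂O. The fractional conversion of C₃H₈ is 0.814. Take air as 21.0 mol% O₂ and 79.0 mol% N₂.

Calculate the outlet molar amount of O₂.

1040 lbmol/h

Stoichiometric O₂ = 5 × 171 = 855 lbmol/h; O₂ fed = 855 × 2.027 = 1733 lbmol/h.
N₂ fed = 1733 × 79/21 = 6520 lbmol/h.
Fuel reacted = 0.814 × 171 → ξ = 139.2 lbmol/h.
Outlet (n = n₀ + ν ξ):
  C₃H₈: 171 − 1(139.2) = 31.81
  O₂: 1733 − 5(139.2) = 1037
  N₂: 6520 (inert)
  CO₂: 0 + 3(139.2) = 417.6
  H₂O: 0 + 4(139.2) = 556.8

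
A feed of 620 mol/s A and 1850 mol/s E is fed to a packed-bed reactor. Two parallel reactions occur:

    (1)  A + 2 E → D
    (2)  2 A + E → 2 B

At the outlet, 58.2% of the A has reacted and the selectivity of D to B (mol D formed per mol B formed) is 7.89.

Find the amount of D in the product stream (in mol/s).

320 mol/s

Conversion of A: A consumed = 0.582 × 620 = 360.8 mol/s = 1ξ₁ + 2ξ₂.
Selectivity: 1ξ₁ / (2ξ₂) = 7.89 → ξ₁ = 15.78 ξ₂.
Substitute: (1·15.78 + 2) ξ₂ = 360.8 → ξ₂ = 20.29 mol/s, ξ₁ = 320.3 mol/s.
Outlet amounts (n = n₀ + Σ ν·ξ):
  A: 620 − 1(320.3) − 2(20.29) = 259.2
  E: 1850 − 2(320.3) − 1(20.29) = 1189
  D: 0 + 1(320.3) = 320.3
  B: 0 + 2(20.29) = 40.59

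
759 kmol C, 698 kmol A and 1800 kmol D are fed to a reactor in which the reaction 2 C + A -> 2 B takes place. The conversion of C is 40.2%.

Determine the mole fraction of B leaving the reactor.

0.0983

C reacted = 0.402 × 759 = 305.1 kmol; ν_C = −2, so ξ = 305.1/2 = 152.6 kmol.
Outlet amounts (n = n₀ + ν ξ):
  C: 759 − 2(152.6) = 453.9
  A: 698 − 1(152.6) = 545.4
  B: 0 + 2(152.6) = 305.1
  D: 1800 (inert)
Total out = 3104 kmol; y_B = 305.1 / 3104 = 0.09828.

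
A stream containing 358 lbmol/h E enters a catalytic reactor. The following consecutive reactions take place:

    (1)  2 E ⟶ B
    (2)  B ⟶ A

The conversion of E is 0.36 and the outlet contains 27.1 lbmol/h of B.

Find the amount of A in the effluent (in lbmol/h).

Conversion of E: E consumed = 2ξ₁ = 0.36 × 358 → ξ₁ = 64.44 lbmol/h.
B balance: n_B = 0 + 1ξ₁ − 1ξ₂ = 27.1 → ξ₂ = (1·64.44 − 27.1)/1 = 37.34 lbmol/h.
Outlet amounts (n = n₀ + Σ ν·ξ):
  E: 358 − 2(64.44) = 229.1
  B: 0 + 1(64.44) − 1(37.34) = 27.1
  A: 0 + 1(37.34) = 37.34

37.3 lbmol/h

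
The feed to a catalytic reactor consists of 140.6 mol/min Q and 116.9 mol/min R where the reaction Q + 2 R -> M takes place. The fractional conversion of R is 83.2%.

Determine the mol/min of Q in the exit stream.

92 mol/min

R reacted = 0.832 × 116.9 = 97.26 mol/min; ν_R = −2, so ξ = 97.26/2 = 48.63 mol/min.
Outlet amounts (n = n₀ + ν ξ):
  Q: 140.6 − 1(48.63) = 91.97
  R: 116.9 − 2(48.63) = 19.64
  M: 0 + 1(48.63) = 48.63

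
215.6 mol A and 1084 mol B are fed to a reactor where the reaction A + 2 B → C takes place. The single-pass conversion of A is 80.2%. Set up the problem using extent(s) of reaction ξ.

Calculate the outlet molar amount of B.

A reacted = 0.802 × 215.6 = 172.9 mol; ν_A = −1, so ξ = 172.9/1 = 172.9 mol.
Outlet amounts (n = n₀ + ν ξ):
  A: 215.6 − 1(172.9) = 42.69
  B: 1084 − 2(172.9) = 738.2
  C: 0 + 1(172.9) = 172.9

738 mol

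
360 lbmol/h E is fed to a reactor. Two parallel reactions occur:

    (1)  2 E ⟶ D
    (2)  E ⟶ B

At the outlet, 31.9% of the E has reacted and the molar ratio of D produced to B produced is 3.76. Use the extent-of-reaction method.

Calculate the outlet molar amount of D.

50.7 lbmol/h

Conversion of E: E consumed = 0.319 × 360 = 114.8 lbmol/h = 2ξ₁ + 1ξ₂.
Selectivity: 1ξ₁ / (1ξ₂) = 3.76 → ξ₁ = 3.76 ξ₂.
Substitute: (2·3.76 + 1) ξ₂ = 114.8 → ξ₂ = 13.48 lbmol/h, ξ₁ = 50.68 lbmol/h.
Outlet amounts (n = n₀ + Σ ν·ξ):
  E: 360 − 2(50.68) − 1(13.48) = 245.2
  D: 0 + 1(50.68) = 50.68
  B: 0 + 1(13.48) = 13.48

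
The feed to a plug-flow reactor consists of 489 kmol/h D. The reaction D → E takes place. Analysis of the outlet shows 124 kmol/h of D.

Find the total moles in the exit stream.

For D: n = n₀ − 1ξ → 124 = 489 − 1ξ, giving ξ = 365 kmol/h.
Outlet amounts (n = n₀ + ν ξ):
  D: 489 − 1(365) = 124
  E: 0 + 1(365) = 365
Total out = 124 + 365 = 489 kmol/h.

489 kmol/h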